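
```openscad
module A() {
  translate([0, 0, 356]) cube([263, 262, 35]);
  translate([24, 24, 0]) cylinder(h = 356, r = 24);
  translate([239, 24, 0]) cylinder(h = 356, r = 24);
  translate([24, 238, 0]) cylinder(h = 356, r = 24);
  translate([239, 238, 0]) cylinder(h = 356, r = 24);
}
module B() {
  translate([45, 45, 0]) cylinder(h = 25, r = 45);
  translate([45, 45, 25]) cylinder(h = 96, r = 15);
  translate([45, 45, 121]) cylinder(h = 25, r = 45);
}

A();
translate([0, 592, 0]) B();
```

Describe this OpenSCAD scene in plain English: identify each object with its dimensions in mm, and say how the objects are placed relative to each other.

A is a simple wooden stool: a rectangular seat 263 mm (x) by 262 mm (y), 35 mm thick, top face at z = 391 mm, on four round legs, each 48 mm in diameter. The legs rest on z = 0, each leg's axis is inset half a diameter from the nearest pair of seat edges (so the leg's bounding box is flush with the corner).

B is a spool: two coaxial disc flanges of radius 45 mm and thickness 25 mm, joined by a core cylinder of radius 15 mm and height 96 mm. The lower flange rests on z = 0 and the three cylinders share a vertical axis.

The spool is on the floor beside the stool on its +y side.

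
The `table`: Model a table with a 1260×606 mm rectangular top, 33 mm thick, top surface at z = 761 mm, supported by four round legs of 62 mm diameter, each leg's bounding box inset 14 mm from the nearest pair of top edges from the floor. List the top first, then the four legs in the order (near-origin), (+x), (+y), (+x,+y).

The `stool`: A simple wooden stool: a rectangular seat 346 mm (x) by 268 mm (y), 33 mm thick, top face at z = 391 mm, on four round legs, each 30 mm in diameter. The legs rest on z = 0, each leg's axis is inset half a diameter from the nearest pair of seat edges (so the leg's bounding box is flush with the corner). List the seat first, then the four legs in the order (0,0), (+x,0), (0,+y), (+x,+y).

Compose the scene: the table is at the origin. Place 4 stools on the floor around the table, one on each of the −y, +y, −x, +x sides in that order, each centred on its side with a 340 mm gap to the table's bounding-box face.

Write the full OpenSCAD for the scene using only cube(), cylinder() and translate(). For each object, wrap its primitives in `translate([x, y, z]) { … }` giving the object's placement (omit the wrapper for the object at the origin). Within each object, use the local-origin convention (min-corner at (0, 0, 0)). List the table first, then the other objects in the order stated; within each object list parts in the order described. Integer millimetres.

translate([0, 0, 728]) cube([1260, 606, 33]);
translate([45, 45, 0]) cylinder(h = 728, r = 31);
translate([1215, 45, 0]) cylinder(h = 728, r = 31);
translate([45, 561, 0]) cylinder(h = 728, r = 31);
translate([1215, 561, 0]) cylinder(h = 728, r = 31);
translate([457, -608, 0]) {
  translate([0, 0, 358]) cube([346, 268, 33]);
  translate([15, 15, 0]) cylinder(h = 358, r = 15);
  translate([331, 15, 0]) cylinder(h = 358, r = 15);
  translate([15, 253, 0]) cylinder(h = 358, r = 15);
  translate([331, 253, 0]) cylinder(h = 358, r = 15);
}
translate([457, 946, 0]) {
  translate([0, 0, 358]) cube([346, 268, 33]);
  translate([15, 15, 0]) cylinder(h = 358, r = 15);
  translate([331, 15, 0]) cylinder(h = 358, r = 15);
  translate([15, 253, 0]) cylinder(h = 358, r = 15);
  translate([331, 253, 0]) cylinder(h = 358, r = 15);
}
translate([-686, 169, 0]) {
  translate([0, 0, 358]) cube([346, 268, 33]);
  translate([15, 15, 0]) cylinder(h = 358, r = 15);
  translate([331, 15, 0]) cylinder(h = 358, r = 15);
  translate([15, 253, 0]) cylinder(h = 358, r = 15);
  translate([331, 253, 0]) cylinder(h = 358, r = 15);
}
translate([1600, 169, 0]) {
  translate([0, 0, 358]) cube([346, 268, 33]);
  translate([15, 15, 0]) cylinder(h = 358, r = 15);
  translate([331, 15, 0]) cylinder(h = 358, r = 15);
  translate([15, 253, 0]) cylinder(h = 358, r = 15);
  translate([331, 253, 0]) cylinder(h = 358, r = 15);
}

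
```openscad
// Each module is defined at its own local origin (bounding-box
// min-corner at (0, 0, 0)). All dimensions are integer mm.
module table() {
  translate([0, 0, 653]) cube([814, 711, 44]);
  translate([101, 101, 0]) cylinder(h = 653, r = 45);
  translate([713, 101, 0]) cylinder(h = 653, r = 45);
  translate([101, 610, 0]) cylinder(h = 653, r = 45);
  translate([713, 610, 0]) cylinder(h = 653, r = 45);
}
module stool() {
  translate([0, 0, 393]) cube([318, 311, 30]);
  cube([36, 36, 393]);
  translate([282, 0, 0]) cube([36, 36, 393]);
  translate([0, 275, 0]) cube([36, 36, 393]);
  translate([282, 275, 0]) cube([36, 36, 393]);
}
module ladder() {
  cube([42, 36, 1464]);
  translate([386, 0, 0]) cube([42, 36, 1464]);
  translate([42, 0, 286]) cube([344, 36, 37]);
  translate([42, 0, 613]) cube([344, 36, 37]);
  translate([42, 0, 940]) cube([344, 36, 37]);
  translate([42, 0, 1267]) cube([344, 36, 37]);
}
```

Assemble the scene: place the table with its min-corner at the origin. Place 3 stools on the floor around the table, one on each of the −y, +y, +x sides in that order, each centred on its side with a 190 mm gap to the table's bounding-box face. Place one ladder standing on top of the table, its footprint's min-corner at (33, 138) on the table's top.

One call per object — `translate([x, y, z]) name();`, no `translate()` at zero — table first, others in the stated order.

table();
translate([248, -501, 0]) stool();
translate([248, 901, 0]) stool();
translate([1004, 200, 0]) stool();
translate([33, 138, 697]) ladder();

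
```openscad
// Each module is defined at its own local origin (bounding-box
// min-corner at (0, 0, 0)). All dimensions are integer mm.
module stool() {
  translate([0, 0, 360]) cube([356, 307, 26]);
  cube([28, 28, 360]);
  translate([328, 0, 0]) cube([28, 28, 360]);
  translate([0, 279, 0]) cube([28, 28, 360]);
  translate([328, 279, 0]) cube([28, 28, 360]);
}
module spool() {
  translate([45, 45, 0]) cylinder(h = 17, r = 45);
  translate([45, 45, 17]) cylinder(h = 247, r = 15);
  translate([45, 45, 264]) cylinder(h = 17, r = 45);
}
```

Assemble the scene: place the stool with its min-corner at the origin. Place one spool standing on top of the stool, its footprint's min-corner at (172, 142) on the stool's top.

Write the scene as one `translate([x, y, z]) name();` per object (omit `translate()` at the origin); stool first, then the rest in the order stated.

stool();
translate([172, 142, 386]) spool();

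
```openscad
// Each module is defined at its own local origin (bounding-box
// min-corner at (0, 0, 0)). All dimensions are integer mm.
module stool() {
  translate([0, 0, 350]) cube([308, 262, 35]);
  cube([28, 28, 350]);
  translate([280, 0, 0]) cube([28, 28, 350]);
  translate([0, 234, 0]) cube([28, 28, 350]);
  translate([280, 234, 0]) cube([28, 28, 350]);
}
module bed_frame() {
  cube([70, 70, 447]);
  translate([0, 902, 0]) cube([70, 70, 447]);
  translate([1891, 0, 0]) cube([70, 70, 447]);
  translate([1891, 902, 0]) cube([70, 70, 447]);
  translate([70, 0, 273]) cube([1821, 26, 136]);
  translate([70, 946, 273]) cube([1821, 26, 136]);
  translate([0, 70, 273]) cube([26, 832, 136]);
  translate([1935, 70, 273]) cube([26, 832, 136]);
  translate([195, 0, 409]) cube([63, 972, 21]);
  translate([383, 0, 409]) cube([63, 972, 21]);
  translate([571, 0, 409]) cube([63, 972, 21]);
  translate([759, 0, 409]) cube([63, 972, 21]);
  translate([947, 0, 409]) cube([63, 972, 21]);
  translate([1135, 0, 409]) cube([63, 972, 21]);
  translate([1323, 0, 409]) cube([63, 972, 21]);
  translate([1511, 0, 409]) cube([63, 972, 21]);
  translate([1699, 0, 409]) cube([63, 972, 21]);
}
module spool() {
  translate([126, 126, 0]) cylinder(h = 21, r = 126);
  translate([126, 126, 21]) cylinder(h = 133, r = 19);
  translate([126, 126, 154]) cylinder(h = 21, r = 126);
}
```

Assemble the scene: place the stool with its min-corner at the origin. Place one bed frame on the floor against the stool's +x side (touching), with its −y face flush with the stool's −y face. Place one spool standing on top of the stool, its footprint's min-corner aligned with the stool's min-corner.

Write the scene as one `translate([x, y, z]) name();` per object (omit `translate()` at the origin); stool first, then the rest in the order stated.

stool();
translate([308, 0, 0]) bed_frame();
translate([0, 0, 385]) spool();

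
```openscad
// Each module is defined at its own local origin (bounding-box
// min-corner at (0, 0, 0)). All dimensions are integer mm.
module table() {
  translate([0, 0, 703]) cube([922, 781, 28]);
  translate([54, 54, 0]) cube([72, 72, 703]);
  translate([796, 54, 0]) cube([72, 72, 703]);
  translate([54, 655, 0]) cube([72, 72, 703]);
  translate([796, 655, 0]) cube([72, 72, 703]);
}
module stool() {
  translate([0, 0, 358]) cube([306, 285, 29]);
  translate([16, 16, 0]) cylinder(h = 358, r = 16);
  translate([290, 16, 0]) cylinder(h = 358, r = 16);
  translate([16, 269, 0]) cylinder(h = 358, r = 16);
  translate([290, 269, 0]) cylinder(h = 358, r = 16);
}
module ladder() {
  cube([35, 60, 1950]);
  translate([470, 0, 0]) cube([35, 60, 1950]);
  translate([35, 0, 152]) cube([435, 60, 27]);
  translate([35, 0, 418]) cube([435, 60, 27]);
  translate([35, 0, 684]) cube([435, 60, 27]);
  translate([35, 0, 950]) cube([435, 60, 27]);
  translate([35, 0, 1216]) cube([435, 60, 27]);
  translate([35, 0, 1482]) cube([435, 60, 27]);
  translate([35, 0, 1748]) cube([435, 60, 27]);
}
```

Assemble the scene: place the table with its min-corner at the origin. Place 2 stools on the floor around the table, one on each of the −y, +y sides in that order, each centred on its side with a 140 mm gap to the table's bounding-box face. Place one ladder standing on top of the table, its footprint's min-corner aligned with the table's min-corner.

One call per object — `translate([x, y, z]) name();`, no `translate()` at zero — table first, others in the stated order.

table();
translate([308, -425, 0]) stool();
translate([308, 921, 0]) stool();
translate([0, 0, 731]) ladder();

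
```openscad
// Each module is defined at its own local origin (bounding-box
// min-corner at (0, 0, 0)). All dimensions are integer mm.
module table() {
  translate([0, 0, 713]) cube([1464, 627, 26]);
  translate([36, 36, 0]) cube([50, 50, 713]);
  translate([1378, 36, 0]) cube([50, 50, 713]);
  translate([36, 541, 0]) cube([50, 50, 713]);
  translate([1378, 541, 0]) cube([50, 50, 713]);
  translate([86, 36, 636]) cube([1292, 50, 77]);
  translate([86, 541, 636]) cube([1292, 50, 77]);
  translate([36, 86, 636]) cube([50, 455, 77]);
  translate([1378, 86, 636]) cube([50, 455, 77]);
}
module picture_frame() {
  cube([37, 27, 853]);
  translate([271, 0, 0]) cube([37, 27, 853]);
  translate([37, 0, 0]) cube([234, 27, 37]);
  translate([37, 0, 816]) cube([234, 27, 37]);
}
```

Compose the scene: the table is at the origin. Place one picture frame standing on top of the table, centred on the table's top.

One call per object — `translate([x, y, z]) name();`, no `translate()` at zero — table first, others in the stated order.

table();
translate([578, 300, 739]) picture_frame();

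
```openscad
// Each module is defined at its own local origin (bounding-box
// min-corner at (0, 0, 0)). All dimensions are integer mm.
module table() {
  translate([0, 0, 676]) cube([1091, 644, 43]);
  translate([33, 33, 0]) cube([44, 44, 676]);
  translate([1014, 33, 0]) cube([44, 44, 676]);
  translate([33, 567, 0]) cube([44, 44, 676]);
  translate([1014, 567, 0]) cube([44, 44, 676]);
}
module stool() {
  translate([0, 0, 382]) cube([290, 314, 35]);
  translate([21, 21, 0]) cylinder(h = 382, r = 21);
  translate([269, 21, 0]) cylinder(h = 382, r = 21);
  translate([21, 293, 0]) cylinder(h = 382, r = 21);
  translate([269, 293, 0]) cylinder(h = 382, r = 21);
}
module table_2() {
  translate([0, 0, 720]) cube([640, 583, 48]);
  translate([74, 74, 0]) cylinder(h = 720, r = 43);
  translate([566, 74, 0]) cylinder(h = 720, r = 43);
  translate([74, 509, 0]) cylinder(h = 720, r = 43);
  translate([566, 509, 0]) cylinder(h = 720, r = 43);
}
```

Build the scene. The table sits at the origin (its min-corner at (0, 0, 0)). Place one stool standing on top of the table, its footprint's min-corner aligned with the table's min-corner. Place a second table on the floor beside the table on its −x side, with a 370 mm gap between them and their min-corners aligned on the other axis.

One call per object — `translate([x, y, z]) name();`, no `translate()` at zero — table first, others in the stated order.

table();
translate([0, 0, 719]) stool();
translate([-1010, 0, 0]) table_2();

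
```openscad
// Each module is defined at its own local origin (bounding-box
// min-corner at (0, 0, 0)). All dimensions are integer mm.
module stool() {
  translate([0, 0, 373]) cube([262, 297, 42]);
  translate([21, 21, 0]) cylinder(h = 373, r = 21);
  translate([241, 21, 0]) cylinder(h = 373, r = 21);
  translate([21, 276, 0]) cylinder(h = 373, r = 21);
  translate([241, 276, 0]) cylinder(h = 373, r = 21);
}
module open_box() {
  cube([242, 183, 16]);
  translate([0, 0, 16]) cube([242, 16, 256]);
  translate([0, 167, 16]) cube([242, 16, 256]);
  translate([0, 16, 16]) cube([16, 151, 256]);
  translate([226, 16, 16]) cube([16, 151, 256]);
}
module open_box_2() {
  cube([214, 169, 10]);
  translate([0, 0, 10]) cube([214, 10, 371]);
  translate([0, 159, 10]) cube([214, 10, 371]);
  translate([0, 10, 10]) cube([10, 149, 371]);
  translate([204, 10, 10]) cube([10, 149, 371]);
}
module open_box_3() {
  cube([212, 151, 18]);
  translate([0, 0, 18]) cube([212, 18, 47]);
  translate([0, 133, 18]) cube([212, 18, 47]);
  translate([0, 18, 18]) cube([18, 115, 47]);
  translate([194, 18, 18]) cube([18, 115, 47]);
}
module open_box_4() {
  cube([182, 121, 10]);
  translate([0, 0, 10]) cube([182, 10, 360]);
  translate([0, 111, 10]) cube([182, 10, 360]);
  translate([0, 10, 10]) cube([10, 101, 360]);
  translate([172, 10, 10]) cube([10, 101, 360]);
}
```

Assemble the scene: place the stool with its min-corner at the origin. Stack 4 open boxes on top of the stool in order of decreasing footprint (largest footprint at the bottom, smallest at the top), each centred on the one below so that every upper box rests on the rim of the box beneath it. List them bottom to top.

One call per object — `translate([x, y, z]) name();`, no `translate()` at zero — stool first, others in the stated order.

stool();
translate([10, 57, 415]) open_box();
translate([24, 64, 687]) open_box_2();
translate([25, 73, 1068]) open_box_3();
translate([40, 88, 1133]) open_box_4();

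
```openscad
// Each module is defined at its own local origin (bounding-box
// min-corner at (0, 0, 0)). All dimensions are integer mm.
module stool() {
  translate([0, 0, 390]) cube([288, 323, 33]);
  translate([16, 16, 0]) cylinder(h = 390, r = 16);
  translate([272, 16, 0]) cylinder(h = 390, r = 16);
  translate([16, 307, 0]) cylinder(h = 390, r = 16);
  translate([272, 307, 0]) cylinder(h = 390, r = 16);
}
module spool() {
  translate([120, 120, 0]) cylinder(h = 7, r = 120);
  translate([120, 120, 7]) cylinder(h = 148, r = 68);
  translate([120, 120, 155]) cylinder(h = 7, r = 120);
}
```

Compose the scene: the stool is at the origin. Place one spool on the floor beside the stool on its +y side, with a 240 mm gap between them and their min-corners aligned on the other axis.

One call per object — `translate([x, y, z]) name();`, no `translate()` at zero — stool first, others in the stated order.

stool();
translate([0, 563, 0]) spool();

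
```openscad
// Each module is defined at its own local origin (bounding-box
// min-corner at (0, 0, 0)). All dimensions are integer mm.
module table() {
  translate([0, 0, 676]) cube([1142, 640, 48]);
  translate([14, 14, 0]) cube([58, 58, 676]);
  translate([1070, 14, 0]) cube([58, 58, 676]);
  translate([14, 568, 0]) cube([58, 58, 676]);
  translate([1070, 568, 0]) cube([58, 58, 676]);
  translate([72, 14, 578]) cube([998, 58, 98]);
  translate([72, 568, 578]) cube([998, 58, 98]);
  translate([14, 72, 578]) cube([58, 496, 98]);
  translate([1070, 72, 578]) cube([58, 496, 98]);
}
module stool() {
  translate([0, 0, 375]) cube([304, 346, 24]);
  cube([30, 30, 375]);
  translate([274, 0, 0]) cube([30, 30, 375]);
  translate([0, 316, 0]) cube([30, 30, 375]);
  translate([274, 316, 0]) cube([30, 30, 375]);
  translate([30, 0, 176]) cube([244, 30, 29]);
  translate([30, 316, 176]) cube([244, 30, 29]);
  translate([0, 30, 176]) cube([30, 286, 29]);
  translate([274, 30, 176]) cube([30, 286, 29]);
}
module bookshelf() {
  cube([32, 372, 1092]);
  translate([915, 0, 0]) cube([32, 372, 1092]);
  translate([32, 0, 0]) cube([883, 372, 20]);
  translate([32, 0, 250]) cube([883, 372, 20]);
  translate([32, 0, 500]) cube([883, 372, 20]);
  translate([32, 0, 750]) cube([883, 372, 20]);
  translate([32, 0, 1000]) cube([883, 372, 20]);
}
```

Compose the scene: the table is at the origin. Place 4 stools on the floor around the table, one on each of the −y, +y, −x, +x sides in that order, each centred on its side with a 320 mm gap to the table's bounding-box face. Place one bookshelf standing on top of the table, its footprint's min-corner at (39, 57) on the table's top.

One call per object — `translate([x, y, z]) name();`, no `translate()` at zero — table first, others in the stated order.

table();
translate([419, -666, 0]) stool();
translate([419, 960, 0]) stool();
translate([-624, 147, 0]) stool();
translate([1462, 147, 0]) stool();
translate([39, 57, 724]) bookshelf();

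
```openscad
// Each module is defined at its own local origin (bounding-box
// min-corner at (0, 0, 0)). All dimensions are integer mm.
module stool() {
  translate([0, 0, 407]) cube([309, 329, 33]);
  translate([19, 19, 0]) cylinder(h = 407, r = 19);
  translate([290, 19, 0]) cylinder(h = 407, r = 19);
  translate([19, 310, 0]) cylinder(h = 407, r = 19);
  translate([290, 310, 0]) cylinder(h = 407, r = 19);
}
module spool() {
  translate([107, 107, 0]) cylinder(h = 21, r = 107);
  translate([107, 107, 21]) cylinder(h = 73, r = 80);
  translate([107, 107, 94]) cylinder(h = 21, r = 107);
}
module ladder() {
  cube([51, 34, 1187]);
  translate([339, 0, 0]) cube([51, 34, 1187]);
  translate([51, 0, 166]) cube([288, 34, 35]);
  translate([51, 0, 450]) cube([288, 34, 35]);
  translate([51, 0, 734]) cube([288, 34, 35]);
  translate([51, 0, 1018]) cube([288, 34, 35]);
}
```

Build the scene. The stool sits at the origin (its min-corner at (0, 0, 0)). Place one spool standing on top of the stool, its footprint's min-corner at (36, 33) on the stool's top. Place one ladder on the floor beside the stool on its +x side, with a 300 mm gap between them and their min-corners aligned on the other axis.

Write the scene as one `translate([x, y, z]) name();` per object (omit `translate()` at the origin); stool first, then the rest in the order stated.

stool();
translate([36, 33, 440]) spool();
translate([609, 0, 0]) ladder();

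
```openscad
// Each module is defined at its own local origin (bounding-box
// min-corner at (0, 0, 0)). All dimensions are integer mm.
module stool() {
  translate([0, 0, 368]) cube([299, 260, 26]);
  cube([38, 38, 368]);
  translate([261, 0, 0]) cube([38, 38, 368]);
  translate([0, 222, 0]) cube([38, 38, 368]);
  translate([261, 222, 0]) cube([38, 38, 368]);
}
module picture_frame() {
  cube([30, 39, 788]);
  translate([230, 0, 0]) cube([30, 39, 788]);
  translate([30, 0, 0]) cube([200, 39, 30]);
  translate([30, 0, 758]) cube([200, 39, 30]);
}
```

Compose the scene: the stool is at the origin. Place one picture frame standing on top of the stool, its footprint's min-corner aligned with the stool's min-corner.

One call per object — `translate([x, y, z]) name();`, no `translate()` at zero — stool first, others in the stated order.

stool();
translate([0, 0, 394]) picture_frame();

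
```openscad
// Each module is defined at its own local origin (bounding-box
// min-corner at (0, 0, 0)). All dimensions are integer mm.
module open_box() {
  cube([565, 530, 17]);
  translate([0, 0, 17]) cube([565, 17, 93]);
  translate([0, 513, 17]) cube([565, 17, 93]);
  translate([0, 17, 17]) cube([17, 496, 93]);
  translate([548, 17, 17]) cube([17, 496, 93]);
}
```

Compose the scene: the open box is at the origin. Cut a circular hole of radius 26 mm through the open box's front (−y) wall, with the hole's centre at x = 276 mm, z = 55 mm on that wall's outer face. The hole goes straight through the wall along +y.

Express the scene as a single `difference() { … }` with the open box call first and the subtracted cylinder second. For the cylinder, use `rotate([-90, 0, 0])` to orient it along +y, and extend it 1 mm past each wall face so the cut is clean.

difference() {
  open_box();
  translate([276, -1, 55]) rotate([-90, 0, 0]) cylinder(h = 19, r = 26);
}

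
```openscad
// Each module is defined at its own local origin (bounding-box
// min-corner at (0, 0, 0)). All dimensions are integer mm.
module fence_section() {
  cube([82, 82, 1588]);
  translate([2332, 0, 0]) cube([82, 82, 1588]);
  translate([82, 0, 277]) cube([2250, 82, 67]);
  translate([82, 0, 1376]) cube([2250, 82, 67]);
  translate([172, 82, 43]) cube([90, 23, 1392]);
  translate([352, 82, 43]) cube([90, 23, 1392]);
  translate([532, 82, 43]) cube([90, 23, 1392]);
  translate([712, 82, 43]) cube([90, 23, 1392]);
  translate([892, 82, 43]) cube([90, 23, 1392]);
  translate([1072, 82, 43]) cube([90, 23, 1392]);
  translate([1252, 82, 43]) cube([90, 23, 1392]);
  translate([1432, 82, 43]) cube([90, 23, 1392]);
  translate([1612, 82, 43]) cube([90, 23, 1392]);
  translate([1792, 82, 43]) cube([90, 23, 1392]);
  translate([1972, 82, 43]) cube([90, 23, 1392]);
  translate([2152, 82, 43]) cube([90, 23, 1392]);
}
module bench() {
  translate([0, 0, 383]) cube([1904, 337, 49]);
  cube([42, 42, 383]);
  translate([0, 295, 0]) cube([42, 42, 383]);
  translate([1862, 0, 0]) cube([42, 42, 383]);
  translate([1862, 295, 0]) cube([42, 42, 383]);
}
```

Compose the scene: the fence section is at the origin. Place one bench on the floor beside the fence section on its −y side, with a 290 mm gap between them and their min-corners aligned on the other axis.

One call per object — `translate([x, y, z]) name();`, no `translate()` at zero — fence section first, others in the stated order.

fence_section();
translate([0, -627, 0]) bench();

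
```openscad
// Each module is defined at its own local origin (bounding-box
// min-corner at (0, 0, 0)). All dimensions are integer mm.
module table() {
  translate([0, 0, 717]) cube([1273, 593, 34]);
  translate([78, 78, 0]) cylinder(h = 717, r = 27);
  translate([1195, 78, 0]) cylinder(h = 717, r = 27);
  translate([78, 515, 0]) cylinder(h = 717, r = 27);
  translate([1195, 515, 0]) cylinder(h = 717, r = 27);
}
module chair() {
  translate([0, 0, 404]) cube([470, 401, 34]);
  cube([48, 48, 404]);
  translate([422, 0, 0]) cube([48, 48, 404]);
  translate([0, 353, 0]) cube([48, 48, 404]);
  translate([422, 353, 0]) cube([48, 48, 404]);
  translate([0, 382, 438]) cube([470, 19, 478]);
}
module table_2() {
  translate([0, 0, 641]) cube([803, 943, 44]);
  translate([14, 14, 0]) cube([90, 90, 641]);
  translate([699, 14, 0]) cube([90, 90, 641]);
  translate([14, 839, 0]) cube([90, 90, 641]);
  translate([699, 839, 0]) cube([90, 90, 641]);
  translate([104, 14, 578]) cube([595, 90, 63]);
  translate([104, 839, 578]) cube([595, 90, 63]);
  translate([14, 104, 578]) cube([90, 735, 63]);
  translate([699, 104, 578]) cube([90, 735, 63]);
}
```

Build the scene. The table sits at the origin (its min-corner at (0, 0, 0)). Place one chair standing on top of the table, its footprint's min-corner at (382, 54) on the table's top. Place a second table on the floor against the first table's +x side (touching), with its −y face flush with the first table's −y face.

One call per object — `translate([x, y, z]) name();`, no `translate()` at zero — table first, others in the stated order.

table();
translate([382, 54, 751]) chair();
translate([1273, 0, 0]) table_2();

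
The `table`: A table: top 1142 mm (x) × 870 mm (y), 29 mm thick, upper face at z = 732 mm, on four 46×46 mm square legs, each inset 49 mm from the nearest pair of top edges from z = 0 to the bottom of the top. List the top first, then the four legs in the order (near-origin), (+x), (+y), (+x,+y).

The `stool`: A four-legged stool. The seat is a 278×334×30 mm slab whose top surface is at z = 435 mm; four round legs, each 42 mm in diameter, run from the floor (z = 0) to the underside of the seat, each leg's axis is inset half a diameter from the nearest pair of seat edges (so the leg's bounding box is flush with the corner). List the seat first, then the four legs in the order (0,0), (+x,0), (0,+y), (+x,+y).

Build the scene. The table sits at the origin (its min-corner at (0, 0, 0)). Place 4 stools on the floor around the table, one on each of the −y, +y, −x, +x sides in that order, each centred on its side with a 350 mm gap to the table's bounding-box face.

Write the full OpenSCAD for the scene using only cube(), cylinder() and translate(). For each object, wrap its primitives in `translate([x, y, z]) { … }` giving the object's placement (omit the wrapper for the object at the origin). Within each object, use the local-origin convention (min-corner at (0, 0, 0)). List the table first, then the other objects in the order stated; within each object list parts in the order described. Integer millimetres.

translate([0, 0, 703]) cube([1142, 870, 29]);
translate([49, 49, 0]) cube([46, 46, 703]);
translate([1047, 49, 0]) cube([46, 46, 703]);
translate([49, 775, 0]) cube([46, 46, 703]);
translate([1047, 775, 0]) cube([46, 46, 703]);
translate([432, -684, 0]) {
  translate([0, 0, 405]) cube([278, 334, 30]);
  translate([21, 21, 0]) cylinder(h = 405, r = 21);
  translate([257, 21, 0]) cylinder(h = 405, r = 21);
  translate([21, 313, 0]) cylinder(h = 405, r = 21);
  translate([257, 313, 0]) cylinder(h = 405, r = 21);
}
translate([432, 1220, 0]) {
  translate([0, 0, 405]) cube([278, 334, 30]);
  translate([21, 21, 0]) cylinder(h = 405, r = 21);
  translate([257, 21, 0]) cylinder(h = 405, r = 21);
  translate([21, 313, 0]) cylinder(h = 405, r = 21);
  translate([257, 313, 0]) cylinder(h = 405, r = 21);
}
translate([-628, 268, 0]) {
  translate([0, 0, 405]) cube([278, 334, 30]);
  translate([21, 21, 0]) cylinder(h = 405, r = 21);
  translate([257, 21, 0]) cylinder(h = 405, r = 21);
  translate([21, 313, 0]) cylinder(h = 405, r = 21);
  translate([257, 313, 0]) cylinder(h = 405, r = 21);
}
translate([1492, 268, 0]) {
  translate([0, 0, 405]) cube([278, 334, 30]);
  translate([21, 21, 0]) cylinder(h = 405, r = 21);
  translate([257, 21, 0]) cylinder(h = 405, r = 21);
  translate([21, 313, 0]) cylinder(h = 405, r = 21);
  translate([257, 313, 0]) cylinder(h = 405, r = 21);
}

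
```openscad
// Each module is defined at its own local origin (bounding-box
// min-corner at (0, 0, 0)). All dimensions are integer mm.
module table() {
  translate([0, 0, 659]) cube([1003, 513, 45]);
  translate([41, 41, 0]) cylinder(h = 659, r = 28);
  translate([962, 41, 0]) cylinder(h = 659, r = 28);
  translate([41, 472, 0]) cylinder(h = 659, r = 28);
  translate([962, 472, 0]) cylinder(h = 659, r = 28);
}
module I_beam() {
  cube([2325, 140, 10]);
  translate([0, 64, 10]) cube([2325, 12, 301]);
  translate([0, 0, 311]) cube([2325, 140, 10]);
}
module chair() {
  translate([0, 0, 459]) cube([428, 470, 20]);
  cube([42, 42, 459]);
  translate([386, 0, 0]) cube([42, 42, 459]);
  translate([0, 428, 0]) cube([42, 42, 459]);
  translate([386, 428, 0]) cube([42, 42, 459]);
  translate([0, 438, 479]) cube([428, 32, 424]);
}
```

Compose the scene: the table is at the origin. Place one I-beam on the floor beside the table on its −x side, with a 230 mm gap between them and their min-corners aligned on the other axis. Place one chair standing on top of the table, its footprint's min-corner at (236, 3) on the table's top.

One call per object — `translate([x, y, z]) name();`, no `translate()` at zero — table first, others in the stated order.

table();
translate([-2555, 0, 0]) I_beam();
translate([236, 3, 704]) chair();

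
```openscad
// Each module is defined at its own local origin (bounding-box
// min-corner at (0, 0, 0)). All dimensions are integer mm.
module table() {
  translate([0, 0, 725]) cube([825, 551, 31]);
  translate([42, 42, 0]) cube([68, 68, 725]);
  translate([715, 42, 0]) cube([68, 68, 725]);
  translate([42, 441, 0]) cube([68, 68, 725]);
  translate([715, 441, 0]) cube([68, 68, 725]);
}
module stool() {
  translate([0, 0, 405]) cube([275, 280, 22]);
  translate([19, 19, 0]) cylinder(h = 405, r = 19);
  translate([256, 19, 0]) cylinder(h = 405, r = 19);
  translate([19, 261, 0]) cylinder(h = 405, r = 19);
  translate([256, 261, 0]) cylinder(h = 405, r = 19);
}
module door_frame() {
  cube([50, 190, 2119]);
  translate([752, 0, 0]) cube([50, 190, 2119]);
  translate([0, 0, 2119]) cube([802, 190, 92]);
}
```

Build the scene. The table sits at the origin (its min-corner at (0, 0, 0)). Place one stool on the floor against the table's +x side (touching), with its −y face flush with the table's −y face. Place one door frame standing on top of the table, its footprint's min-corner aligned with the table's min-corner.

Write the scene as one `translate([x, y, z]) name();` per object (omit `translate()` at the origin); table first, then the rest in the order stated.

table();
translate([825, 0, 0]) stool();
translate([0, 0, 756]) door_frame();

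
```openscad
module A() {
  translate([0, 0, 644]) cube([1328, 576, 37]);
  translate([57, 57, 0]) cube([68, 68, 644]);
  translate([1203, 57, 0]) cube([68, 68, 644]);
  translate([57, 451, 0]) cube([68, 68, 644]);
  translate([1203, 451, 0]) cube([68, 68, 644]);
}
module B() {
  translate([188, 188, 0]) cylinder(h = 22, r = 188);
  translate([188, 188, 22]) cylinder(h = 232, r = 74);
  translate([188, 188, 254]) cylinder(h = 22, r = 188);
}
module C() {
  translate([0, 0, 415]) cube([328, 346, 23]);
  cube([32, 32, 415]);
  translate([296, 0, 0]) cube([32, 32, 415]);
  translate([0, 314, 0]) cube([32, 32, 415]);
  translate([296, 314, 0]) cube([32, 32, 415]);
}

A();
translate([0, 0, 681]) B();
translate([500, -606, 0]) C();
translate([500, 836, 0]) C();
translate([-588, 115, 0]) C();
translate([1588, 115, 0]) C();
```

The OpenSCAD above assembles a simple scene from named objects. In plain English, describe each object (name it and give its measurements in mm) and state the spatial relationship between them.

A is a table with a 1328×576 mm rectangular top, 37 mm thick, top surface at z = 681 mm, supported by four 68×68 mm square legs, each inset 57 mm from the nearest pair of top edges, running from the floor.

B is a spool: two coaxial disc flanges of radius 188 mm and thickness 22 mm, joined by a core cylinder of radius 74 mm and height 232 mm. The lower flange rests on z = 0 and the three cylinders share a vertical axis.

C is a four-legged stool. The seat is 328×346 mm, 23 mm thick, top at z = 438 mm. It stands on four square legs, each 32×32 mm in cross-section, from z = 0 to the seat underside, each flush with a corner of the seat.

The spool is on top of the table. Four stools sit around the table at the −y, +y, −x, +x sides.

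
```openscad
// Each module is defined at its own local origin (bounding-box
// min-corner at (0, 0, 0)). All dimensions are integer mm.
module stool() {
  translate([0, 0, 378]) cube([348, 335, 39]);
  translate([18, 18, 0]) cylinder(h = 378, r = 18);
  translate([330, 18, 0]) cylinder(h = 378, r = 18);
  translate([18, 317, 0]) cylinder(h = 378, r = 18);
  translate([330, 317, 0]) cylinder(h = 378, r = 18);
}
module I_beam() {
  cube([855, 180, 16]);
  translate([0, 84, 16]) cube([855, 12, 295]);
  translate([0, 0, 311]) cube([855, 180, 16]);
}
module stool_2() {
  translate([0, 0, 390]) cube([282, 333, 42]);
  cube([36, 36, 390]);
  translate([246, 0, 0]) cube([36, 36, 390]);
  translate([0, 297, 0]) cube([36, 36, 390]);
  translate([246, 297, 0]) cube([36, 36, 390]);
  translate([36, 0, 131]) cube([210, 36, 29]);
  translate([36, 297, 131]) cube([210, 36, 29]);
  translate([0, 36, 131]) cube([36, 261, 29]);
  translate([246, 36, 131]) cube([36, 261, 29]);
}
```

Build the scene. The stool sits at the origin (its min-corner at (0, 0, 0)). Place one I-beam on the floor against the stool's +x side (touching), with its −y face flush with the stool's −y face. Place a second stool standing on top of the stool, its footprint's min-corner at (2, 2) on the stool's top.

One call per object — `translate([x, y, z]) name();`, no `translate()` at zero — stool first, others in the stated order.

stool();
translate([348, 0, 0]) I_beam();
translate([2, 2, 417]) stool_2();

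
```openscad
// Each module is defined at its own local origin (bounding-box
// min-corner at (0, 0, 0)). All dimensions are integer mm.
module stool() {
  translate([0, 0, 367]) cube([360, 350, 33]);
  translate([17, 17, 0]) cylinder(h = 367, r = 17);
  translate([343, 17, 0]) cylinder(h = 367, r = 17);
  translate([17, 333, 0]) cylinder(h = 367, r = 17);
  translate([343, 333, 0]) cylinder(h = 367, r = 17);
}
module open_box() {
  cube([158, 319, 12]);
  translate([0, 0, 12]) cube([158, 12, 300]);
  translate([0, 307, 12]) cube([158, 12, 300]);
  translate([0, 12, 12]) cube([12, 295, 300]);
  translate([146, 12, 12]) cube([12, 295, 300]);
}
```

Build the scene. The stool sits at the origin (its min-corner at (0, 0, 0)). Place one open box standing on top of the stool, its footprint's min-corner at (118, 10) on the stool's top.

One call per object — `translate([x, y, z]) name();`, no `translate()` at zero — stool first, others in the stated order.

stool();
translate([118, 10, 400]) open_box();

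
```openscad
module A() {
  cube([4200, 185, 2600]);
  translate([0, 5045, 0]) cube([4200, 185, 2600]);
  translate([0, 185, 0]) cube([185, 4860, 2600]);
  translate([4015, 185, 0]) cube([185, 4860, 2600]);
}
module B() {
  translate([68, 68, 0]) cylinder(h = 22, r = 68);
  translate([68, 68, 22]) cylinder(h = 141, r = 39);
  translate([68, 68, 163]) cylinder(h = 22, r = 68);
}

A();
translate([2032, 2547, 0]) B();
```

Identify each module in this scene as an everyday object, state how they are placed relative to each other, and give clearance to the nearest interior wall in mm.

A is a house frame. B is a spool. The spool sits inside the house frame, centred. The clearance to the nearest interior wall is 1847 mm.

Clearances: x = 1847, y = 2362; minimum 1847 mm.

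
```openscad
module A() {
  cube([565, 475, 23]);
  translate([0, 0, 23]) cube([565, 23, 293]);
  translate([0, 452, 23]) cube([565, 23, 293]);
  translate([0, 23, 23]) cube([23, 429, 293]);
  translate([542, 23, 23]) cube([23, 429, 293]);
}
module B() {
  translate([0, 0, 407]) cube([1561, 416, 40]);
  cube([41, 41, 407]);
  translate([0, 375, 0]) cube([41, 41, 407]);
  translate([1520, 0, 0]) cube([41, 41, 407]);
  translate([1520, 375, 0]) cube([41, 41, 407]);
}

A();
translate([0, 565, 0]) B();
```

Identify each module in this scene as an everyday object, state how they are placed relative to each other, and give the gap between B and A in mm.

A is an open box. B is a bench. The bench is on the floor beside the open box on its +y side. The gap between the bench and the open box is 90 mm.

The bench's nearest face is 90 mm from the open box's +y face.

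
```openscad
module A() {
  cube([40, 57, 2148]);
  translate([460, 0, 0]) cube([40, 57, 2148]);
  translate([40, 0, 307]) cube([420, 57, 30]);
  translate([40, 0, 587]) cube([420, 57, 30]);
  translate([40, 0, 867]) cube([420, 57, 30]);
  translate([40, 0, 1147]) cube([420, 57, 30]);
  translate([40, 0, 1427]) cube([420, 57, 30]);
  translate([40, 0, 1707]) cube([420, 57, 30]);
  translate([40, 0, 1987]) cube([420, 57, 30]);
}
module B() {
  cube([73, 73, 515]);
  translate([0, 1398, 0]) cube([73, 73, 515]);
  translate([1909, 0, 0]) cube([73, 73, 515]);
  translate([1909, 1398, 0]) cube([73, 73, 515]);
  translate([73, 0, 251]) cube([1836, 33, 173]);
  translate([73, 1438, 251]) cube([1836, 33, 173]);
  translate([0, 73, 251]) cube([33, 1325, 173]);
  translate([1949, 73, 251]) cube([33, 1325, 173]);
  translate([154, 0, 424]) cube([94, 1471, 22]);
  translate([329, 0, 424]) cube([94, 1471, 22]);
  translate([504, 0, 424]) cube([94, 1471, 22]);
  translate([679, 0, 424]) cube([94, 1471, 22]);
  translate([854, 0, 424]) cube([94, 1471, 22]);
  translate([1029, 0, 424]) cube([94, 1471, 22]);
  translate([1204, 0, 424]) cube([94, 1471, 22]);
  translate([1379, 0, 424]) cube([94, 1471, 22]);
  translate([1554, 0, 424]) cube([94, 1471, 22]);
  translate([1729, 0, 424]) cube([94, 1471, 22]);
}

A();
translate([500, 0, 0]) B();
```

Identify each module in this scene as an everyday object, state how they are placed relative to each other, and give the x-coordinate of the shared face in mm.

A is a ladder. B is a bed frame. The bed frame is against the ladder's +x side, with their −y faces flush. The x-coordinate of the shared face is 500 mm.

The ladder's +x face and the bed frame's −x face are both at x = 500 mm.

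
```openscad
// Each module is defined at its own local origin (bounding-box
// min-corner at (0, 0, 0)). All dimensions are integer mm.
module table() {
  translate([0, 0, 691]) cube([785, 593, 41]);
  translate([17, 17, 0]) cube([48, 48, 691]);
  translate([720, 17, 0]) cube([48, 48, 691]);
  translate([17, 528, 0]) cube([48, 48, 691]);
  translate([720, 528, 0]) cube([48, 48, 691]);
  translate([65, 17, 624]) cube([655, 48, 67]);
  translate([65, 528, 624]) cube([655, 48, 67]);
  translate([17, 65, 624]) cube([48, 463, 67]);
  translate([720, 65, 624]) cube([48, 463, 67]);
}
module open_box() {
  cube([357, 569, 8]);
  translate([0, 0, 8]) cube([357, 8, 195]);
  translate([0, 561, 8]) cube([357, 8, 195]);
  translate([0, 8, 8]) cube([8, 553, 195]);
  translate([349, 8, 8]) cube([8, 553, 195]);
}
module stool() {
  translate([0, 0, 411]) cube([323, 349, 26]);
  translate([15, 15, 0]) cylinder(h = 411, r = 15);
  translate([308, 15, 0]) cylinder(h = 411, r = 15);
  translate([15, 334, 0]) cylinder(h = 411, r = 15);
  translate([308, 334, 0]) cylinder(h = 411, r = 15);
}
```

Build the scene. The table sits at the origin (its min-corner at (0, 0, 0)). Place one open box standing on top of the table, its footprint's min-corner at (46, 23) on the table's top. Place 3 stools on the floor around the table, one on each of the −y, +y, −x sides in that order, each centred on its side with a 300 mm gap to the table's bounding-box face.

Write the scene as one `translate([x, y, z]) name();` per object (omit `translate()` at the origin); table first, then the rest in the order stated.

table();
translate([46, 23, 732]) open_box();
translate([231, -649, 0]) stool();
translate([231, 893, 0]) stool();
translate([-623, 122, 0]) stool();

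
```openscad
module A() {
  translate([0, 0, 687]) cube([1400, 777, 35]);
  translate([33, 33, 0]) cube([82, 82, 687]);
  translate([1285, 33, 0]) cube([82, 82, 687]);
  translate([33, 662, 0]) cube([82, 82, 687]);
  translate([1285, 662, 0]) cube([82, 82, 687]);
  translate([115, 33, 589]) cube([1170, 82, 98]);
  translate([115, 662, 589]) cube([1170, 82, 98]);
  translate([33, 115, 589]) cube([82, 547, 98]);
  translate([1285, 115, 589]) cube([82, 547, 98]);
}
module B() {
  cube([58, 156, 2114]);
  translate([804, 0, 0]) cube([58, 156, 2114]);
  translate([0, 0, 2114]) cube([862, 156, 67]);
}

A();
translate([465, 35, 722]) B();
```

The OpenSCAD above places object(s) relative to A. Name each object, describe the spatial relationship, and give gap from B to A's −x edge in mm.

A is a table. B is a door frame. The door frame is on top of the table. The gap from the door frame to the table's −x edge is 465 mm.

The door frame's min-x is at 465; the table's min-x is 0; gap = 465 mm.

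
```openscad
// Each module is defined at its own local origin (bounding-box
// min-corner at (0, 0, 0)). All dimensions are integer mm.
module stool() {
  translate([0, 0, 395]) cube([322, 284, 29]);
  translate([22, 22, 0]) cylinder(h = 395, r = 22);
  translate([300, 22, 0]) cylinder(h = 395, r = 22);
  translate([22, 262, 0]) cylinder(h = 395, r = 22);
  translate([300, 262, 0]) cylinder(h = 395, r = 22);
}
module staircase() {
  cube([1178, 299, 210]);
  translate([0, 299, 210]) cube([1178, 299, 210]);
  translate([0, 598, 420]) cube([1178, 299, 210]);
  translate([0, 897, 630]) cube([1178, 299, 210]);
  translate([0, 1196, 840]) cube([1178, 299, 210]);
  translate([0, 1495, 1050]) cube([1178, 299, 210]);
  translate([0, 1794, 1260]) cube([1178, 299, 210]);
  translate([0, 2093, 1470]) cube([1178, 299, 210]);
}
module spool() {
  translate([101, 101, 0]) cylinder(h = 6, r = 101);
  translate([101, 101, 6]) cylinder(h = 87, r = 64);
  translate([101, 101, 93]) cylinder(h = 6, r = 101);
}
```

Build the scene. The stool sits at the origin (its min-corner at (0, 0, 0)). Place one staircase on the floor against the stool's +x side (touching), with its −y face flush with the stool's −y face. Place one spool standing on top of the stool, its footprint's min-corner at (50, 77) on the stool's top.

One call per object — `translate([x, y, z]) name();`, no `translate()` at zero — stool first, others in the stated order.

stool();
translate([322, 0, 0]) staircase();
translate([50, 77, 424]) spool();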